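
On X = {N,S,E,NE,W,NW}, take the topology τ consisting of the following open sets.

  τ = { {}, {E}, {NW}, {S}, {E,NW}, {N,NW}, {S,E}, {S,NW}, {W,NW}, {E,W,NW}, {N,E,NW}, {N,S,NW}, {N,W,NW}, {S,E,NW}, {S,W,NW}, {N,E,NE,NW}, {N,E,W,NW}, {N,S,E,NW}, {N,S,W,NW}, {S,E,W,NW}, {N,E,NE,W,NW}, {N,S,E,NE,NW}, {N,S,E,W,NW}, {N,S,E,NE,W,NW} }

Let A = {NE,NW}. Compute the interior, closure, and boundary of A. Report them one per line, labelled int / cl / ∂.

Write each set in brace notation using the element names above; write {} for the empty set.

interior: largest open inside A is {NW} (from {}, {NW})
cl via duality: int({N,S,E,W}) = {S,E}, so X∖{S,E} = {N,NE,W,NW}
cl∖int = {N,NE,W}

int(A) = {NW}
cl(A)  = {N,NE,W,NW}
∂A     = {N,NE,W}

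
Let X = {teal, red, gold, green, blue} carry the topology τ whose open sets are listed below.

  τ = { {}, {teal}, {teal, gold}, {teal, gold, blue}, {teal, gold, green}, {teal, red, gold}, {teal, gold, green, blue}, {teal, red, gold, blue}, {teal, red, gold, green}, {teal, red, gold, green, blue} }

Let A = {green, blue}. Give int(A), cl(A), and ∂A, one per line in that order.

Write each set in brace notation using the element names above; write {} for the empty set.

int(A) = {}
cl(A)  = {green, blue}
∂A     = {green, blue}

U open, U⊆A: {}. int(A) = ⋃ = {}
X∖A={teal, red, gold}, int(X∖A)={teal, red, gold}, hence cl(A)={green, blue}
∂A: remove int from cl → {green, blue}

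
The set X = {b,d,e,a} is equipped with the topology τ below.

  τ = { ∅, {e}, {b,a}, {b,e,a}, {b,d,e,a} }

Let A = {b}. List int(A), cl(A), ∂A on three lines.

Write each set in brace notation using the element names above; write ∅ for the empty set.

interior: largest open inside A is ∅ (from ∅)
cl via duality: int({d,e,a}) = {e}, so X∖{e} = {b,d,a}
cl∖int = {b,d,a}

int(A) = ∅
cl(A)  = {b,d,a}
∂A     = {b,d,a}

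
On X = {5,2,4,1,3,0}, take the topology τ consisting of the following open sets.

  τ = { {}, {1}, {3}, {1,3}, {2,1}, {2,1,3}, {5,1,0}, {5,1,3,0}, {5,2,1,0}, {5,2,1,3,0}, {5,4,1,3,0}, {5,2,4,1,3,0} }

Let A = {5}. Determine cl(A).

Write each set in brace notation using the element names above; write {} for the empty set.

{5,4,0}

cl via duality: int({2,4,1,3,0}) = {2,1,3}, so X∖{2,1,3} = {5,4,0}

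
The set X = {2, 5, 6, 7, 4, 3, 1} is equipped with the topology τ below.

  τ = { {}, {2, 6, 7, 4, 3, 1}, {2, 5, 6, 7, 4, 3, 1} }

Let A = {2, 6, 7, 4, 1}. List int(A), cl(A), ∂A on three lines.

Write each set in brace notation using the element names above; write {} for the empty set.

opens ⊆ A: {}; union → int = {}
complement {5, 3}; its interior {}; cl(A) = X∖{} = {2, 5, 6, 7, 4, 3, 1}
boundary = {2, 5, 6, 7, 4, 3, 1} ∖ {} = {2, 5, 6, 7, 4, 3, 1}

int(A) = {}
cl(A)  = {2, 5, 6, 7, 4, 3, 1}
∂A     = {2, 5, 6, 7, 4, 3, 1}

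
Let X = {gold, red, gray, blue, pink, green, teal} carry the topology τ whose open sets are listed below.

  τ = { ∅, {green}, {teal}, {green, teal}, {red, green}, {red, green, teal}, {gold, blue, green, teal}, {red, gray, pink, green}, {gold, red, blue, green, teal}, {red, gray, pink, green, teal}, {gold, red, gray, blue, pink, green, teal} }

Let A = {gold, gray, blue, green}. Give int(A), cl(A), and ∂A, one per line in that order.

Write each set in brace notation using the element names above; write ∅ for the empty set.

opens ⊆ A: ∅, {green}; union → int = {green}
complement {red, pink, teal}; its interior {teal}; cl(A) = X∖{teal} = {gold, red, gray, blue, pink, green}
boundary = {gold, red, gray, blue, pink, green} ∖ {green} = {gold, red, gray, blue, pink}

int(A) = {green}
cl(A)  = {gold, red, gray, blue, pink, green}
∂A     = {gold, red, gray, blue, pink}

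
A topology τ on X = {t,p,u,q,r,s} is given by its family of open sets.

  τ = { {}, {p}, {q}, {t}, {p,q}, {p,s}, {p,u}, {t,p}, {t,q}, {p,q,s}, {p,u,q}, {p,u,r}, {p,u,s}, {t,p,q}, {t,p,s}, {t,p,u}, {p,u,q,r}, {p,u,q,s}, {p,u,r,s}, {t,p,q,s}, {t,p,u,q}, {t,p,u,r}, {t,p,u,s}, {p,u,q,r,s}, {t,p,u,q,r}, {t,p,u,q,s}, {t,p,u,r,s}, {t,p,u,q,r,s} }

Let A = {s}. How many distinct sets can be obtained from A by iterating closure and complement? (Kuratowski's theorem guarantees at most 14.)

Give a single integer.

cl via duality: int({t,p,u,q,r}) = {t,p,u,q,r}, so X∖{t,p,u,q,r} = {s}
Write k for closure, c for complement:
  1. A     = {s}
  2. cA    = {t,p,u,q,r}
  3. kcA   = {t,p,u,q,r,s}
  4. ckcA  = {}
applying k or c yields no new set

4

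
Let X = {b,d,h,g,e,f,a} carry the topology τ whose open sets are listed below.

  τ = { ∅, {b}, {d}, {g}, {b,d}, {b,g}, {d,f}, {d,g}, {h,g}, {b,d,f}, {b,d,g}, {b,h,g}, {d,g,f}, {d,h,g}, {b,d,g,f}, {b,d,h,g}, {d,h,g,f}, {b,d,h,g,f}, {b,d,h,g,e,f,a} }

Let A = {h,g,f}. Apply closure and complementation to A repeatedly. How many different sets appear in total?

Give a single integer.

complement {b,d,e,a}; its interior {b,d}; cl(A) = X∖{b,d} = {h,g,e,f,a}
With k = closure, c = complement:
  1. A     = {h,g,f}
  2. kA    = {h,g,e,f,a}
  3. cA    = {b,d,e,a}
  4. ckA   = {b,d}
  5. kcA   = {b,d,e,f,a}
  6. ckcA  = {h,g}
  7. kckcA = {h,g,e,a}
  8. ckckcA = {b,d,f}
k, c of each give nothing new

8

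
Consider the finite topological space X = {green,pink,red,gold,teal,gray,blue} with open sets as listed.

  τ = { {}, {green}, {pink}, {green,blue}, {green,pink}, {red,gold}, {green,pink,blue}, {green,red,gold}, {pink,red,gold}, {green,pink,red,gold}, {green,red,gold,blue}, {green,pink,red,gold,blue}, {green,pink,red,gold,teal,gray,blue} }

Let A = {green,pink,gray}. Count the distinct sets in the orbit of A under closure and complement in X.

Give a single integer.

cl via duality: int({red,gold,teal,blue}) = {red,gold}, so X∖{red,gold} = {green,pink,teal,gray,blue}
Write k for closure, c for complement:
  1. A     = {green,pink,gray}
  2. kA    = {green,pink,teal,gray,blue}
  3. cA    = {red,gold,teal,blue}
  4. ckA   = {red,gold}
  5. kcA   = {red,gold,teal,gray,blue}
  6. kckA  = {red,gold,teal,gray}
  7. ckcA  = {green,pink}
  8. ckckA = {green,pink,blue}
applying k or c yields no new set

8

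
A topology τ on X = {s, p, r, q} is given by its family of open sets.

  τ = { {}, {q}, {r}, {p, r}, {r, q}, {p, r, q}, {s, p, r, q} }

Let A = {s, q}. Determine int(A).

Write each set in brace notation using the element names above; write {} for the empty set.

{q}

open subsets of A: {}, {q}; so int(A) = {q}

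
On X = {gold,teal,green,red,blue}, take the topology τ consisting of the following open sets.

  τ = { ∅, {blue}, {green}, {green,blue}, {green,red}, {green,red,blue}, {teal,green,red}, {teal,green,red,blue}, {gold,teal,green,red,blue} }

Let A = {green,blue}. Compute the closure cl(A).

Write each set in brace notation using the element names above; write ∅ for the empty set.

cl via duality: int({gold,teal,red}) = ∅, so X∖∅ = {gold,teal,green,red,blue}

{gold,teal,green,red,blue}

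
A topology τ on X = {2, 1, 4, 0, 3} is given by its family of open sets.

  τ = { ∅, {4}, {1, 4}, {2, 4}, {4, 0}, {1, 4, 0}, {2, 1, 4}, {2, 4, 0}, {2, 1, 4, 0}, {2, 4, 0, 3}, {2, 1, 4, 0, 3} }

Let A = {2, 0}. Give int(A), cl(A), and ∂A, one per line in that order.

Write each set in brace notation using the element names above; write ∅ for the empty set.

int(A) = ∅
cl(A)  = {2, 0, 3}
∂A     = {2, 0, 3}

interior: largest open inside A is ∅ (from ∅)
cl via duality: int({1, 4, 3}) = {1, 4}, so X∖{1, 4} = {2, 0, 3}
cl∖int = {2, 0, 3}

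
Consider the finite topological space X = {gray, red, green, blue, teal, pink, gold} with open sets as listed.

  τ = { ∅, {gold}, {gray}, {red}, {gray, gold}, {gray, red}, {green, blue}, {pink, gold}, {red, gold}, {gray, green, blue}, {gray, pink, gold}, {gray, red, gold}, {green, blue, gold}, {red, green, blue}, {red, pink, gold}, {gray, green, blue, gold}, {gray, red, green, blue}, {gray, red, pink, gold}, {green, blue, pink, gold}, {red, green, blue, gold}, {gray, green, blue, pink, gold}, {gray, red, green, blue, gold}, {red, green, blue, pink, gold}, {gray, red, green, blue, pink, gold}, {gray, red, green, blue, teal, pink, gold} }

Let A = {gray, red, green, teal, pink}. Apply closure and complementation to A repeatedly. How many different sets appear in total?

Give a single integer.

12

X∖A={blue, gold}, int(X∖A)={gold}, hence cl(A)={gray, red, green, blue, teal, pink}
Orbit (k=closure, c=complement):
  1. A     = {gray, red, green, teal, pink}
  2. kA    = {gray, red, green, blue, teal, pink}
  3. cA    = {blue, gold}
  4. ckA   = {gold}
  5. kcA   = {green, blue, teal, pink, gold}
  6. kckA  = {teal, pink, gold}
  7. ckcA  = {gray, red}
  8. ckckA = {gray, red, green, blue}
  9. kckcA = {gray, red, teal}
  10. kckckA = {gray, red, green, blue, teal}
  11. ckckcA = {green, blue, pink, gold}
  12. ckckckA = {pink, gold}
(closed under both — stop)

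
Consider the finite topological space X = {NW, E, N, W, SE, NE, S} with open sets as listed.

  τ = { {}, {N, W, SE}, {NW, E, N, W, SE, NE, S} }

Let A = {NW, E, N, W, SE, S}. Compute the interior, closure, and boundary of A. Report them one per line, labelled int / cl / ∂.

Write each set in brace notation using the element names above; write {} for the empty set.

opens ⊆ A: {}, {N, W, SE}; union → int = {N, W, SE}
complement {NE}; its interior {}; cl(A) = X∖{} = {NW, E, N, W, SE, NE, S}
boundary = {NW, E, N, W, SE, NE, S} ∖ {N, W, SE} = {NW, E, NE, S}

int(A) = {N, W, SE}
cl(A)  = {NW, E, N, W, SE, NE, S}
∂A     = {NW, E, NE, S}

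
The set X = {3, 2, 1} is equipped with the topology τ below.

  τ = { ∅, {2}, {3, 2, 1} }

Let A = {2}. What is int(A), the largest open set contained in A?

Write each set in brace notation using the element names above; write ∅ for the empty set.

{2}

U open, U⊆A: ∅, {2}. int(A) = ⋃ = {2}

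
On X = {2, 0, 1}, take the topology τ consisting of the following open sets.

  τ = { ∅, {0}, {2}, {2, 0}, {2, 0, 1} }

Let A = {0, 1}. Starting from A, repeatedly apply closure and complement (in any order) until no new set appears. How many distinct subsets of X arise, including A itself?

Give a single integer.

closure: X∖int(X∖A) = X∖{2} = {0, 1}
Let k=closure and c=complement:
  1. A     = {0, 1}
  2. cA    = {2}
  3. kcA   = {2, 1}
  4. ckcA  = {0}
— saturated at 4

4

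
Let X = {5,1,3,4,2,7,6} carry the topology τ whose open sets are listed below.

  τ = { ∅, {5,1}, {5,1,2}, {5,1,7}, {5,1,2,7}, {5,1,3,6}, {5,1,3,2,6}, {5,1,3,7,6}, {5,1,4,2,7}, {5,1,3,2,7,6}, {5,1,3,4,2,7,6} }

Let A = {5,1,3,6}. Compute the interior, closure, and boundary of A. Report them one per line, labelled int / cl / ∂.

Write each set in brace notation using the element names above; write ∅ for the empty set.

interior: largest open inside A is {5,1,3,6} (from ∅, {5,1}, {5,1,3,6})
cl via duality: int({4,2,7}) = ∅, so X∖∅ = {5,1,3,4,2,7,6}
cl∖int = {4,2,7}

int(A) = {5,1,3,6}
cl(A)  = {5,1,3,4,2,7,6}
∂A     = {4,2,7}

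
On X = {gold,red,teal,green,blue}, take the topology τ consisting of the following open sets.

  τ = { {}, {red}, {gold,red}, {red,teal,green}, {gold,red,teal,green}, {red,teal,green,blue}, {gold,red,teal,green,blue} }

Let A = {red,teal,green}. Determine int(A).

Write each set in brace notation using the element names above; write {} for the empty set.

{red,teal,green}

opens ⊆ A: {}, {red}, {red,teal,green}; union → int = {red,teal,green}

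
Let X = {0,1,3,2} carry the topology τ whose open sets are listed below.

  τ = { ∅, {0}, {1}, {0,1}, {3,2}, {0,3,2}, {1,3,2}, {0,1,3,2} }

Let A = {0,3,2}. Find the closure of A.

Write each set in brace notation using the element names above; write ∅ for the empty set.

{0,3,2}

X∖A={1}, int(X∖A)={1}, hence cl(A)={0,3,2}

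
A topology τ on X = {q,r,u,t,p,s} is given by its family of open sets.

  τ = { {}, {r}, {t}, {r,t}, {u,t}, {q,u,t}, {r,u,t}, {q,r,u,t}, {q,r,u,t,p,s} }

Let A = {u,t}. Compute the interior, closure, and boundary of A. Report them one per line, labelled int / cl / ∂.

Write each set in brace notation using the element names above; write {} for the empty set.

int(A) = {u,t}
cl(A)  = {q,u,t,p,s}
∂A     = {q,p,s}

U open, U⊆A: {}, {t}, {u,t}. int(A) = ⋃ = {u,t}
X∖A={q,r,p,s}, int(X∖A)={r}, hence cl(A)={q,u,t,p,s}
∂A: remove int from cl → {q,p,s}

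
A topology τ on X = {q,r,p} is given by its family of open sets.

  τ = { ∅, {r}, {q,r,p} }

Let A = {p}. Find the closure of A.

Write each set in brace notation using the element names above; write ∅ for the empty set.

closure: X∖int(X∖A) = X∖{r} = {q,p}

{q,p}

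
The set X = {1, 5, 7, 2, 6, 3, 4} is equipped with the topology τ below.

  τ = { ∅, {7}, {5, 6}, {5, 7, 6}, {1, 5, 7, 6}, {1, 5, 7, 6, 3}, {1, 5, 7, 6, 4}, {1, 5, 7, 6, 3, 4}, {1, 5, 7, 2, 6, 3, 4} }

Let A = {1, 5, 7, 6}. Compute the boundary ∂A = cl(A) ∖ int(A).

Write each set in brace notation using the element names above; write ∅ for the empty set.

interior: largest open inside A is {1, 5, 7, 6} (from ∅, {7}, {5, 6}, {5, 7, 6}, {1, 5, 7, 6})
cl via duality: int({2, 3, 4}) = ∅, so X∖∅ = {1, 5, 7, 2, 6, 3, 4}
cl∖int = {2, 3, 4}

{2, 3, 4}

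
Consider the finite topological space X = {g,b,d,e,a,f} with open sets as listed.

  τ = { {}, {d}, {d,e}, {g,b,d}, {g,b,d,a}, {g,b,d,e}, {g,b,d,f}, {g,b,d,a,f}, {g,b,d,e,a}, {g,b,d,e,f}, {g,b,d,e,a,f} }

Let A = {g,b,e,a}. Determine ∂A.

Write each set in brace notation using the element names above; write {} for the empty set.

{g,b,e,a,f}

interior: largest open inside A is {} (from {})
cl via duality: int({d,f}) = {d}, so X∖{d} = {g,b,e,a,f}
cl∖int = {g,b,e,a,f}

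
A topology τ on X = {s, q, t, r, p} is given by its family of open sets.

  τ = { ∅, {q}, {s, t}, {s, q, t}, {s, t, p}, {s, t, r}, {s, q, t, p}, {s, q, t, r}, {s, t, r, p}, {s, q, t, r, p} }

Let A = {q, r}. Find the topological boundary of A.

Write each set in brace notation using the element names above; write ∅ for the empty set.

{r}

U open, U⊆A: ∅, {q}. int(A) = ⋃ = {q}
X∖A={s, t, p}, int(X∖A)={s, t, p}, hence cl(A)={q, r}
∂A: remove int from cl → {r}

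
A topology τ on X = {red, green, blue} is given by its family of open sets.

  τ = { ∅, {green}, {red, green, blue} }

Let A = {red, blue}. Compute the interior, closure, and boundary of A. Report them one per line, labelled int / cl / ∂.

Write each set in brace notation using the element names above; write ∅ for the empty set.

U open, U⊆A: ∅. int(A) = ⋃ = ∅
X∖A={green}, int(X∖A)={green}, hence cl(A)={red, blue}
∂A: remove int from cl → {red, blue}

int(A) = ∅
cl(A)  = {red, blue}
∂A     = {red, blue}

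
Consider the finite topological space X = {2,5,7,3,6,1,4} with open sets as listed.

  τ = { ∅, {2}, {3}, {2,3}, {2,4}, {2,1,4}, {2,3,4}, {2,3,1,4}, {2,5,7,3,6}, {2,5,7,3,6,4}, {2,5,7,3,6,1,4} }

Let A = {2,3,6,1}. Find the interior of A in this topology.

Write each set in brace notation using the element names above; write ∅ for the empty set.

interior: largest open inside A is {2,3} (from ∅, {2}, {3}, {2,3})

{2,3}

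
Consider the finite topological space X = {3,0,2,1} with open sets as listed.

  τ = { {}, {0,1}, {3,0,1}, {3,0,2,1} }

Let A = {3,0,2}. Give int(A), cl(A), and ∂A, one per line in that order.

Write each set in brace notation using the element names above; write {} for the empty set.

int(A) = {}
cl(A)  = {3,0,2,1}
∂A     = {3,0,2,1}

U open, U⊆A: {}. int(A) = ⋃ = {}
X∖A={1}, int(X∖A)={}, hence cl(A)={3,0,2,1}
∂A: remove int from cl → {3,0,2,1}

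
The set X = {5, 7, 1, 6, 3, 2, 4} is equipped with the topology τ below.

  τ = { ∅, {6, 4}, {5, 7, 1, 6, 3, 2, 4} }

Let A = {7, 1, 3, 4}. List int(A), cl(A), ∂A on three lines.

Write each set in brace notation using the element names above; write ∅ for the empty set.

U open, U⊆A: ∅. int(A) = ⋃ = ∅
X∖A={5, 6, 2}, int(X∖A)=∅, hence cl(A)={5, 7, 1, 6, 3, 2, 4}
∂A: remove int from cl → {5, 7, 1, 6, 3, 2, 4}

int(A) = ∅
cl(A)  = {5, 7, 1, 6, 3, 2, 4}
∂A     = {5, 7, 1, 6, 3, 2, 4}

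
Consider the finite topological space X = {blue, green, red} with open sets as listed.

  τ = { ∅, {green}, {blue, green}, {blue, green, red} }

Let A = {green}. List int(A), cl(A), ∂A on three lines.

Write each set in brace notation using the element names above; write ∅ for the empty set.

open subsets of A: ∅, {green}; so int(A) = {green}
closure: X∖int(X∖A) = X∖∅ = {blue, green, red}
∂A = {blue, green, red} minus {green} = {blue, red}

int(A) = {green}
cl(A)  = {blue, green, red}
∂A     = {blue, red}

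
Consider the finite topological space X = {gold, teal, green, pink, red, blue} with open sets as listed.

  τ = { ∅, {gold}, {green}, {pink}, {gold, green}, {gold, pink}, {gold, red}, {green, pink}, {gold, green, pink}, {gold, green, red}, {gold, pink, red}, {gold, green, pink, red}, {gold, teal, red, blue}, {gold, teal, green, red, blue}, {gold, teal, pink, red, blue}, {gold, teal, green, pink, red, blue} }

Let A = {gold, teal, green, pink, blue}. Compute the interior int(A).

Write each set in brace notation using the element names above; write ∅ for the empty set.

U open, U⊆A: ∅, {gold}, {pink}, {green}, {gold, green}, {gold, pink}, {green, pink}, {gold, green, pink}. int(A) = ⋃ = {gold, green, pink}

{gold, green, pink}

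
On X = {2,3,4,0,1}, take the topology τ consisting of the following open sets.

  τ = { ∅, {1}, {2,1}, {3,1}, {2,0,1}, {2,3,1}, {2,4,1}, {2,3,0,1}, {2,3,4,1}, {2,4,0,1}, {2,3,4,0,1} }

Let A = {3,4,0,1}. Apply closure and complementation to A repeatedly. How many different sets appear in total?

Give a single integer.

complement {2}; its interior ∅; cl(A) = X∖∅ = {2,3,4,0,1}
With k = closure, c = complement:
  1. A     = {3,4,0,1}
  2. kA    = {2,3,4,0,1}
  3. cA    = {2}
  4. ckA   = ∅
  5. kcA   = {2,4,0}
  6. ckcA  = {3,1}
k, c of each give nothing new

6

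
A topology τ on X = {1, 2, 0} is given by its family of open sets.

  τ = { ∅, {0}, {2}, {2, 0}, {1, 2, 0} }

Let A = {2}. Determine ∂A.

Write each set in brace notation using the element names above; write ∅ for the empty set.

interior: largest open inside A is {2} (from ∅, {2})
cl via duality: int({1, 0}) = {0}, so X∖{0} = {1, 2}
cl∖int = {1}

{1}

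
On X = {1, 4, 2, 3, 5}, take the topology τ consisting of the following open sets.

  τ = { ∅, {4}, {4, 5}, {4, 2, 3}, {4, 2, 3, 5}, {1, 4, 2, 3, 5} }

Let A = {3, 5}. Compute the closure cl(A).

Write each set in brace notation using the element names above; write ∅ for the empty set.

{1, 2, 3, 5}

complement {1, 4, 2}; its interior {4}; cl(A) = X∖{4} = {1, 2, 3, 5}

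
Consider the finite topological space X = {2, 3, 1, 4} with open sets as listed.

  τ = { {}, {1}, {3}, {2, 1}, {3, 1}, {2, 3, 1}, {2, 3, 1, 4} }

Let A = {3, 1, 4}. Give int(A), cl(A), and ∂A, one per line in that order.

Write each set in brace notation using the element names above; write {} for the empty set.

interior: largest open inside A is {3, 1} (from {}, {3}, {1}, {3, 1})
cl via duality: int({2}) = {}, so X∖{} = {2, 3, 1, 4}
cl∖int = {2, 4}

int(A) = {3, 1}
cl(A)  = {2, 3, 1, 4}
∂A     = {2, 4}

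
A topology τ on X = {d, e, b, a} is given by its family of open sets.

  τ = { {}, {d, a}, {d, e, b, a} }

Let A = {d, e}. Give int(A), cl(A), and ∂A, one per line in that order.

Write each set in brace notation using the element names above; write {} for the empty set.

opens ⊆ A: {}; union → int = {}
complement {b, a}; its interior {}; cl(A) = X∖{} = {d, e, b, a}
boundary = {d, e, b, a} ∖ {} = {d, e, b, a}

int(A) = {}
cl(A)  = {d, e, b, a}
∂A     = {d, e, b, a}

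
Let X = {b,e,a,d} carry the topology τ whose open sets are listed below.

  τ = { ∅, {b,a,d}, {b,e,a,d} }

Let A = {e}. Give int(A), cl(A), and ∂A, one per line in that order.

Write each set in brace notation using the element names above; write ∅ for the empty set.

int(A) = ∅
cl(A)  = {e}
∂A     = {e}

U open, U⊆A: ∅. int(A) = ⋃ = ∅
X∖A={b,a,d}, int(X∖A)={b,a,d}, hence cl(A)={e}
∂A: remove int from cl → {e}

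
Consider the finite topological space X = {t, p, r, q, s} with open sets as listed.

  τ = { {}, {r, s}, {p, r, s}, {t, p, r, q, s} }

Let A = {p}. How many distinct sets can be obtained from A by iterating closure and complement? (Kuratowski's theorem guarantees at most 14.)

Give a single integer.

6

X∖A={t, r, q, s}, int(X∖A)={r, s}, hence cl(A)={t, p, q}
Orbit (k=closure, c=complement):
  1. A     = {p}
  2. kA    = {t, p, q}
  3. cA    = {t, r, q, s}
  4. ckA   = {r, s}
  5. kcA   = {t, p, r, q, s}
  6. ckcA  = {}
(closed under both — stop)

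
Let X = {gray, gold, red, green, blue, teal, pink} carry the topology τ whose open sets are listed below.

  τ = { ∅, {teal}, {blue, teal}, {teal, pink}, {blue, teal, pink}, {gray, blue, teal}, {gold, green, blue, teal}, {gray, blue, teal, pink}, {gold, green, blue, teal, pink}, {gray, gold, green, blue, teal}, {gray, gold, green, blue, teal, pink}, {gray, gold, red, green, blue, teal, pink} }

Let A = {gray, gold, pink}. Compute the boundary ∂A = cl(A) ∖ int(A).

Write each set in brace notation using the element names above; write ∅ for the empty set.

U open, U⊆A: ∅. int(A) = ⋃ = ∅
X∖A={red, green, blue, teal}, int(X∖A)={blue, teal}, hence cl(A)={gray, gold, red, green, pink}
∂A: remove int from cl → {gray, gold, red, green, pink}

{gray, gold, red, green, pink}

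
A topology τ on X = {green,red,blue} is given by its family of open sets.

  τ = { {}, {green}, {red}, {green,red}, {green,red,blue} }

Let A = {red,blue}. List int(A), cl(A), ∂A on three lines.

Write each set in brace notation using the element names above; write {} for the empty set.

int(A) = {red}
cl(A)  = {red,blue}
∂A     = {blue}

opens ⊆ A: {}, {red}; union → int = {red}
complement {green}; its interior {green}; cl(A) = X∖{green} = {red,blue}
boundary = {red,blue} ∖ {red} = {blue}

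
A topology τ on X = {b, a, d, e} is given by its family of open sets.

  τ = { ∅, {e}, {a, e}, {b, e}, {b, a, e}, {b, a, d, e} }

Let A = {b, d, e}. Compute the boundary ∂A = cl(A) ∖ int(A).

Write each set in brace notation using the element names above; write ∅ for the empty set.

opens ⊆ A: ∅, {e}, {b, e}; union → int = {b, e}
complement {a}; its interior ∅; cl(A) = X∖∅ = {b, a, d, e}
boundary = {b, a, d, e} ∖ {b, e} = {a, d}

{a, d}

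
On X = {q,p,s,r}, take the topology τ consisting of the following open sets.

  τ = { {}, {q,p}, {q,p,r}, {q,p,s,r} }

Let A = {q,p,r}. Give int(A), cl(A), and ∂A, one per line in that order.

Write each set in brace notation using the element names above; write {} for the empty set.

int(A) = {q,p,r}
cl(A)  = {q,p,s,r}
∂A     = {s}

opens ⊆ A: {}, {q,p}, {q,p,r}; union → int = {q,p,r}
complement {s}; its interior {}; cl(A) = X∖{} = {q,p,s,r}
boundary = {q,p,s,r} ∖ {q,p,r} = {s}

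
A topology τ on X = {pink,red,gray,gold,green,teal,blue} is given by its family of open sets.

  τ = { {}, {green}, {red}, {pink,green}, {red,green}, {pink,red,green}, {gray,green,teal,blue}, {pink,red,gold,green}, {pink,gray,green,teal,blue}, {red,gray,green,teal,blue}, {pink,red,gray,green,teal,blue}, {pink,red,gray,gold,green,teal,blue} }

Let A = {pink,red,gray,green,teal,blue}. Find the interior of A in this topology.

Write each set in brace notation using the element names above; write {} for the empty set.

{pink,red,gray,green,teal,blue}

U open, U⊆A: {}, {red}, {green}, {pink,green}, {red,green}, {pink,red,green}, {gray,green,teal,blue}, {red,gray,green,teal,blue}, {pink,gray,green,teal,blue}, {pink,red,gray,green,teal,blue}. int(A) = ⋃ = {pink,red,gray,green,teal,blue}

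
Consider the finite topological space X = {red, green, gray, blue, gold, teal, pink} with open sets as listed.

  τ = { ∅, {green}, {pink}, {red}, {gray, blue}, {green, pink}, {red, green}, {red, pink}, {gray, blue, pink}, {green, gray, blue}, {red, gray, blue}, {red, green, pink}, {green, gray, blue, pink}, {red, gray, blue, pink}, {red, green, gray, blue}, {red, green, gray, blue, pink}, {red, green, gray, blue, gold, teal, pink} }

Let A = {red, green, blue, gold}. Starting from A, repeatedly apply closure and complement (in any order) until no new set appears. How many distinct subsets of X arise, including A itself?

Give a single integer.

X∖A={gray, teal, pink}, int(X∖A)={pink}, hence cl(A)={red, green, gray, blue, gold, teal}
Orbit (k=closure, c=complement):
  1. A     = {red, green, blue, gold}
  2. kA    = {red, green, gray, blue, gold, teal}
  3. cA    = {gray, teal, pink}
  4. ckA   = {pink}
  5. kcA   = {gray, blue, gold, teal, pink}
  6. kckA  = {gold, teal, pink}
  7. ckcA  = {red, green}
  8. ckckA = {red, green, gray, blue}
  9. kckcA = {red, green, gold, teal}
  10. ckckcA = {gray, blue, pink}
(closed under both — stop)

10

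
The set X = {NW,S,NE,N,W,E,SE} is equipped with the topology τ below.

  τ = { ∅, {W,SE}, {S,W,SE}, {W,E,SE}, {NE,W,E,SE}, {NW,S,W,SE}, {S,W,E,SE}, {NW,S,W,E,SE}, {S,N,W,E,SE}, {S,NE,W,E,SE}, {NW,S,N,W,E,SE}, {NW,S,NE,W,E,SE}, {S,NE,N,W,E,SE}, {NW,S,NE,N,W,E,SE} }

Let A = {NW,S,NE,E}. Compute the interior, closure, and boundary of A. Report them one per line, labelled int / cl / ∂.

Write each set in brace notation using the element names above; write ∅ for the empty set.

open subsets of A: ∅; so int(A) = ∅
closure: X∖int(X∖A) = X∖{W,SE} = {NW,S,NE,N,E}
∂A = {NW,S,NE,N,E} minus ∅ = {NW,S,NE,N,E}

int(A) = ∅
cl(A)  = {NW,S,NE,N,E}
∂A     = {NW,S,NE,N,E}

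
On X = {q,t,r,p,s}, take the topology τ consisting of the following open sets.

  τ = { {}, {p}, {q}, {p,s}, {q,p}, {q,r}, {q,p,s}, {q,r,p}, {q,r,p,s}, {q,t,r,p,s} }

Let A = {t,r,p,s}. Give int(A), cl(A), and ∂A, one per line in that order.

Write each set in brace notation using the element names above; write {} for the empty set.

opens ⊆ A: {}, {p}, {p,s}; union → int = {p,s}
complement {q}; its interior {q}; cl(A) = X∖{q} = {t,r,p,s}
boundary = {t,r,p,s} ∖ {p,s} = {t,r}

int(A) = {p,s}
cl(A)  = {t,r,p,s}
∂A     = {t,r}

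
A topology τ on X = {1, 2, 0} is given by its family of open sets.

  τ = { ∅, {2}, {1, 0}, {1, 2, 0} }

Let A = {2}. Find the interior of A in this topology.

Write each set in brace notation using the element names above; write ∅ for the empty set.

{2}

opens ⊆ A: ∅, {2}; union → int = {2}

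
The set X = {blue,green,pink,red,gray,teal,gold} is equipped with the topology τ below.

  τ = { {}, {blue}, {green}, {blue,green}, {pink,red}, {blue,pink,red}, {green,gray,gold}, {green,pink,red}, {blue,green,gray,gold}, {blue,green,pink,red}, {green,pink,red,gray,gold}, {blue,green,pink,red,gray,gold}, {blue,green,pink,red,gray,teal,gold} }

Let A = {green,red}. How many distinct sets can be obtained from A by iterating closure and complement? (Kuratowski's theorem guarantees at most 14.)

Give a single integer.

X∖A={blue,pink,gray,teal,gold}, int(X∖A)={blue}, hence cl(A)={green,pink,red,gray,teal,gold}
Orbit (k=closure, c=complement):
  1. A     = {green,red}
  2. kA    = {green,pink,red,gray,teal,gold}
  3. cA    = {blue,pink,gray,teal,gold}
  4. ckA   = {blue}
  5. kcA   = {blue,pink,red,gray,teal,gold}
  6. kckA  = {blue,teal}
  7. ckcA  = {green}
  8. ckckA = {green,pink,red,gray,gold}
  9. kckcA = {green,gray,teal,gold}
  10. ckckcA = {blue,pink,red}
  11. kckckcA = {blue,pink,red,teal}
  12. ckckckcA = {green,gray,gold}
(closed under both — stop)

12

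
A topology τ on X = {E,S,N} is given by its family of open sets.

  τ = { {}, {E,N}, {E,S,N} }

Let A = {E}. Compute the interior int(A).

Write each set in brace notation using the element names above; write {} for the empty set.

{}

opens ⊆ A: {}; union → int = {}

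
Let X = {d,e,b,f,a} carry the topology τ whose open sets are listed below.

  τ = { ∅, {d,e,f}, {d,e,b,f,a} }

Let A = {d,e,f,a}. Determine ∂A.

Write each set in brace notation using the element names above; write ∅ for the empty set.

{b,a}

U open, U⊆A: ∅, {d,e,f}. int(A) = ⋃ = {d,e,f}
X∖A={b}, int(X∖A)=∅, hence cl(A)={d,e,b,f,a}
∂A: remove int from cl → {b,a}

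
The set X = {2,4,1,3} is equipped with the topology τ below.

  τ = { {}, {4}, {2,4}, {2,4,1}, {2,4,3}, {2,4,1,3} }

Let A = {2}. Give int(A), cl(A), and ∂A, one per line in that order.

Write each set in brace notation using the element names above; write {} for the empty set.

opens ⊆ A: {}; union → int = {}
complement {4,1,3}; its interior {4}; cl(A) = X∖{4} = {2,1,3}
boundary = {2,1,3} ∖ {} = {2,1,3}

int(A) = {}
cl(A)  = {2,1,3}
∂A     = {2,1,3}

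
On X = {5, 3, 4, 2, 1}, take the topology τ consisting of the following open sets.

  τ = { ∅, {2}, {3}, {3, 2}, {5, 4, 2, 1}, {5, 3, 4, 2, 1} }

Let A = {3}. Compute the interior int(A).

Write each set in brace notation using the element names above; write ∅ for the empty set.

{3}

opens ⊆ A: ∅, {3}; union → int = {3}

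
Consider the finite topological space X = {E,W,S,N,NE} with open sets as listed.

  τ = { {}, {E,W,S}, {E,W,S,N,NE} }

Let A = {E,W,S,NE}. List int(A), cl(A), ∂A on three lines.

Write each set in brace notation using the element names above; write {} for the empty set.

int(A) = {E,W,S}
cl(A)  = {E,W,S,N,NE}
∂A     = {N,NE}

interior: largest open inside A is {E,W,S} (from {}, {E,W,S})
cl via duality: int({N}) = {}, so X∖{} = {E,W,S,N,NE}
cl∖int = {N,NE}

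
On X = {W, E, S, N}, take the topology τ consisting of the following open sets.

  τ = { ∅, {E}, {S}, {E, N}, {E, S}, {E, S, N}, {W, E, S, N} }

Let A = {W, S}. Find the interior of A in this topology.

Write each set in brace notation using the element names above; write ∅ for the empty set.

{S}

U open, U⊆A: ∅, {S}. int(A) = ⋃ = {S}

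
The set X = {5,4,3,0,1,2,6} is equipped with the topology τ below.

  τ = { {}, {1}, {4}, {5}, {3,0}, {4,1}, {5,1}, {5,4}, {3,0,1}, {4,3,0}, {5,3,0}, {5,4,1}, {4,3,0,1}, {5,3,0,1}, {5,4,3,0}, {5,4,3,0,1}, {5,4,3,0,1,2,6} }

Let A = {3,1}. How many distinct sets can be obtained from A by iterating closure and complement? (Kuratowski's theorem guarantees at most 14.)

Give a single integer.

10

X∖A={5,4,0,2,6}, int(X∖A)={5,4}, hence cl(A)={3,0,1,2,6}
Orbit (k=closure, c=complement):
  1. A     = {3,1}
  2. kA    = {3,0,1,2,6}
  3. cA    = {5,4,0,2,6}
  4. ckA   = {5,4}
  5. kcA   = {5,4,3,0,2,6}
  6. kckA  = {5,4,2,6}
  7. ckcA  = {1}
  8. ckckA = {3,0,1}
  9. kckcA = {1,2,6}
  10. ckckcA = {5,4,3,0}
(closed under both — stop)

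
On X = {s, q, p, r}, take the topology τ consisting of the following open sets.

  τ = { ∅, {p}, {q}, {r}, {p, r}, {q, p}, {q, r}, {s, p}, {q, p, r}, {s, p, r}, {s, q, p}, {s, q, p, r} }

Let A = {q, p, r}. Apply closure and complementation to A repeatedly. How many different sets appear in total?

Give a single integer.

4

cl via duality: int({s}) = ∅, so X∖∅ = {s, q, p, r}
Write k for closure, c for complement:
  1. A     = {q, p, r}
  2. kA    = {s, q, p, r}
  3. cA    = {s}
  4. ckA   = ∅
applying k or c yields no new set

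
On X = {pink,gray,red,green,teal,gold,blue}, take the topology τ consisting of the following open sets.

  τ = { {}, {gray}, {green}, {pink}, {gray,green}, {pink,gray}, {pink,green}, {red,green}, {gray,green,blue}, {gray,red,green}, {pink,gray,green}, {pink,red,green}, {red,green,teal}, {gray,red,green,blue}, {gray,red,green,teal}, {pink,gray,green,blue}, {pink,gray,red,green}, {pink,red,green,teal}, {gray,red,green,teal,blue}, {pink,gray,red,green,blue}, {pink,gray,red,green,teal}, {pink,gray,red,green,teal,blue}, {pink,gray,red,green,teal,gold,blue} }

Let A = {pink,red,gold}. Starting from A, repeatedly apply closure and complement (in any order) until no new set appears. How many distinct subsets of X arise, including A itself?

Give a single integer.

X∖A={gray,green,teal,blue}, int(X∖A)={gray,green,blue}, hence cl(A)={pink,red,teal,gold}
Orbit (k=closure, c=complement):
  1. A     = {pink,red,gold}
  2. kA    = {pink,red,teal,gold}
  3. cA    = {gray,green,teal,blue}
  4. ckA   = {gray,green,blue}
  5. kcA   = {gray,red,green,teal,gold,blue}
  6. ckcA  = {pink}
  7. kckcA = {pink,gold}
  8. ckckcA = {gray,red,green,teal,blue}
(closed under both — stop)

8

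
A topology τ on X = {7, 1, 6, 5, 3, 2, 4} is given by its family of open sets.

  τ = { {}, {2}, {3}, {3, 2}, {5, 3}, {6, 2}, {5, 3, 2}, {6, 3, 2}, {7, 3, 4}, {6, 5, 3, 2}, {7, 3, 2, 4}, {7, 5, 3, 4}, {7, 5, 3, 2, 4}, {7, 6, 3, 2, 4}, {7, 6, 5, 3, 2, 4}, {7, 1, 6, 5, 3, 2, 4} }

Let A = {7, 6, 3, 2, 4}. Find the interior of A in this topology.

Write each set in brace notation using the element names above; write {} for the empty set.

opens ⊆ A: {}, {2}, {3}, {6, 2}, {3, 2}, {6, 3, 2}, {7, 3, 4}, {7, 3, 2, 4}, {7, 6, 3, 2, 4}; union → int = {7, 6, 3, 2, 4}

{7, 6, 3, 2, 4}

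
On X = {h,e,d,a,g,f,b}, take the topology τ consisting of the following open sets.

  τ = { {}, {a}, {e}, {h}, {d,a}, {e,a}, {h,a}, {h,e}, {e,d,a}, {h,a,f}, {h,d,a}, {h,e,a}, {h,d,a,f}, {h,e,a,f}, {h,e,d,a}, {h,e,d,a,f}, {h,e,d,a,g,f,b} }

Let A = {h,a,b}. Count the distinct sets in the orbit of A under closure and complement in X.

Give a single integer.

cl via duality: int({e,d,g,f}) = {e}, so X∖{e} = {h,d,a,g,f,b}
Write k for closure, c for complement:
  1. A     = {h,a,b}
  2. kA    = {h,d,a,g,f,b}
  3. cA    = {e,d,g,f}
  4. ckA   = {e}
  5. kcA   = {e,d,g,f,b}
  6. kckA  = {e,g,b}
  7. ckcA  = {h,a}
  8. ckckA = {h,d,a,f}
applying k or c yields no new set

8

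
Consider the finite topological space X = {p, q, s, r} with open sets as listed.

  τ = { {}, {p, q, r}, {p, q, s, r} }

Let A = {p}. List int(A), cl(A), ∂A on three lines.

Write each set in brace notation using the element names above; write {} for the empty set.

U open, U⊆A: {}. int(A) = ⋃ = {}
X∖A={q, s, r}, int(X∖A)={}, hence cl(A)={p, q, s, r}
∂A: remove int from cl → {p, q, s, r}

int(A) = {}
cl(A)  = {p, q, s, r}
∂A     = {p, q, s, r}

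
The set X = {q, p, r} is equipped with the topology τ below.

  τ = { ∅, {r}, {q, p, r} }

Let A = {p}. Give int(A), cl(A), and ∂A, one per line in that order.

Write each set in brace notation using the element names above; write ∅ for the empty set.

int(A) = ∅
cl(A)  = {q, p}
∂A     = {q, p}

interior: largest open inside A is ∅ (from ∅)
cl via duality: int({q, r}) = {r}, so X∖{r} = {q, p}
cl∖int = {q, p}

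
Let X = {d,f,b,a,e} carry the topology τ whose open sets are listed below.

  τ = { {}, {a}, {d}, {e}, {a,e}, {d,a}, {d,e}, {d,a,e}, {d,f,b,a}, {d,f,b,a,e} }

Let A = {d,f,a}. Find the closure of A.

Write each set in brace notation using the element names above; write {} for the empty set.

complement {b,e}; its interior {e}; cl(A) = X∖{e} = {d,f,b,a}

{d,f,b,a}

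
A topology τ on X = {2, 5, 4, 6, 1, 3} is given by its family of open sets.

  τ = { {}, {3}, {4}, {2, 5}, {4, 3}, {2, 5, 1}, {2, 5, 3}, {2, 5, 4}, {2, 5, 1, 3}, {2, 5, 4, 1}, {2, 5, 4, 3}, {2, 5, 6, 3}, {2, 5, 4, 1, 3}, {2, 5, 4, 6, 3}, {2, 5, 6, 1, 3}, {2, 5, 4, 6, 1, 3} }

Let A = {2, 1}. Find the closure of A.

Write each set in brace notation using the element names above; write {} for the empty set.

complement {5, 4, 6, 3}; its interior {4, 3}; cl(A) = X∖{4, 3} = {2, 5, 6, 1}

{2, 5, 6, 1}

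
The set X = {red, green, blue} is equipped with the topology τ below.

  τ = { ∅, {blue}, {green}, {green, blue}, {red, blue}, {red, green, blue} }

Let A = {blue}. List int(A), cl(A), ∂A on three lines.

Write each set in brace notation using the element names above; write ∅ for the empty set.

open subsets of A: ∅, {blue}; so int(A) = {blue}
closure: X∖int(X∖A) = X∖{green} = {red, blue}
∂A = {red, blue} minus {blue} = {red}

int(A) = {blue}
cl(A)  = {red, blue}
∂A     = {red}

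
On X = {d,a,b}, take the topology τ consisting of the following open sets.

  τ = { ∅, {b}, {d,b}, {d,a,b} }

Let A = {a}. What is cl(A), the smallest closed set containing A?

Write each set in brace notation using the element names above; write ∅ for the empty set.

{a}

complement {d,b}; its interior {d,b}; cl(A) = X∖{d,b} = {a}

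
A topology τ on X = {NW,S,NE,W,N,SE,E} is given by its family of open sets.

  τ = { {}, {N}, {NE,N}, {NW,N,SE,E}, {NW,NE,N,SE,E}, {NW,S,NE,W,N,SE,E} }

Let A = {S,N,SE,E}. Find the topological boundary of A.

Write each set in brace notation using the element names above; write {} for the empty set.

U open, U⊆A: {}, {N}. int(A) = ⋃ = {N}
X∖A={NW,NE,W}, int(X∖A)={}, hence cl(A)={NW,S,NE,W,N,SE,E}
∂A: remove int from cl → {NW,S,NE,W,SE,E}

{NW,S,NE,W,SE,E}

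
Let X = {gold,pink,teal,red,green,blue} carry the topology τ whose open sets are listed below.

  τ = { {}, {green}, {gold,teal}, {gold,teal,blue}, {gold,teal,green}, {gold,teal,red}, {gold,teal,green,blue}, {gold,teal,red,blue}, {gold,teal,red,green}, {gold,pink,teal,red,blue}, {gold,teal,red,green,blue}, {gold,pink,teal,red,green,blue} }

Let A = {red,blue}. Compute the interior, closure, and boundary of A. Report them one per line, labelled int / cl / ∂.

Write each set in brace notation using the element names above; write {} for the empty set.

open subsets of A: {}; so int(A) = {}
closure: X∖int(X∖A) = X∖{gold,teal,green} = {pink,red,blue}
∂A = {pink,red,blue} minus {} = {pink,red,blue}

int(A) = {}
cl(A)  = {pink,red,blue}
∂A     = {pink,red,blue}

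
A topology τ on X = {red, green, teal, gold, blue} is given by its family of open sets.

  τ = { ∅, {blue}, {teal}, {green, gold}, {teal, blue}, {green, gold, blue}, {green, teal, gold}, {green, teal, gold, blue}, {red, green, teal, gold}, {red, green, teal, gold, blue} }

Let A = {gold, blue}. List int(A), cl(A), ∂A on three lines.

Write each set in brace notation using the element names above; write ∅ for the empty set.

open subsets of A: ∅, {blue}; so int(A) = {blue}
closure: X∖int(X∖A) = X∖{teal} = {red, green, gold, blue}
∂A = {red, green, gold, blue} minus {blue} = {red, green, gold}

int(A) = {blue}
cl(A)  = {red, green, gold, blue}
∂A     = {red, green, gold}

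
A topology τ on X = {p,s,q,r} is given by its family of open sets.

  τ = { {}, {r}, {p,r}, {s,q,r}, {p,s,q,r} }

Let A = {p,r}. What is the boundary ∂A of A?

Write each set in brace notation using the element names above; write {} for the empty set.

{s,q}

interior: largest open inside A is {p,r} (from {}, {r}, {p,r})
cl via duality: int({s,q}) = {}, so X∖{} = {p,s,q,r}
cl∖int = {s,q}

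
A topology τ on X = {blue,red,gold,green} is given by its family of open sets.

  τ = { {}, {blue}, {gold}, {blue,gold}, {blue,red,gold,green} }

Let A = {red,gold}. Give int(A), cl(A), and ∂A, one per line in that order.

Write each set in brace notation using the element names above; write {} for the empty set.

int(A) = {gold}
cl(A)  = {red,gold,green}
∂A     = {red,green}

opens ⊆ A: {}, {gold}; union → int = {gold}
complement {blue,green}; its interior {blue}; cl(A) = X∖{blue} = {red,gold,green}
boundary = {red,gold,green} ∖ {gold} = {red,green}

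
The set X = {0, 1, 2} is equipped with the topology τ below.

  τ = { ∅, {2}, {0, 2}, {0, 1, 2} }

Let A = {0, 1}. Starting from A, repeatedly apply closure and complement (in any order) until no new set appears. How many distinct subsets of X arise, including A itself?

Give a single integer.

4

X∖A={2}, int(X∖A)={2}, hence cl(A)={0, 1}
Orbit (k=closure, c=complement):
  1. A     = {0, 1}
  2. cA    = {2}
  3. kcA   = {0, 1, 2}
  4. ckcA  = ∅
(closed under both — stop)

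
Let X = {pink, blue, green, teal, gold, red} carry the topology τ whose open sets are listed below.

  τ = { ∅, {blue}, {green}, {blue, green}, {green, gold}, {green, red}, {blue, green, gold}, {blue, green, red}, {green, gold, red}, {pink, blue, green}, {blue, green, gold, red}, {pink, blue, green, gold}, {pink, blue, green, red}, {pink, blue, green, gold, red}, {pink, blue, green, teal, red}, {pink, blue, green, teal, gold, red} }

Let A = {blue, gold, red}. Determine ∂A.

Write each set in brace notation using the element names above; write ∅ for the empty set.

{pink, teal, gold, red}

open subsets of A: ∅, {blue}; so int(A) = {blue}
closure: X∖int(X∖A) = X∖{green} = {pink, blue, teal, gold, red}
∂A = {pink, blue, teal, gold, red} minus {blue} = {pink, teal, gold, red}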